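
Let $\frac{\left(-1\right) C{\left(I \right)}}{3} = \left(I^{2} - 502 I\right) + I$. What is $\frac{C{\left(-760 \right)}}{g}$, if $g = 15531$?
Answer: $- \frac{958360}{5177} \approx -185.12$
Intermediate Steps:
$C{\left(I \right)} = - 3 I^{2} + 1503 I$ ($C{\left(I \right)} = - 3 \left(\left(I^{2} - 502 I\right) + I\right) = - 3 \left(I^{2} - 501 I\right) = - 3 I^{2} + 1503 I$)
$\frac{C{\left(-760 \right)}}{g} = \frac{3 \left(-760\right) \left(501 - -760\right)}{15531} = 3 \left(-760\right) \left(501 + 760\right) \frac{1}{15531} = 3 \left(-760\right) 1261 \cdot \frac{1}{15531} = \left(-2875080\right) \frac{1}{15531} = - \frac{958360}{5177}$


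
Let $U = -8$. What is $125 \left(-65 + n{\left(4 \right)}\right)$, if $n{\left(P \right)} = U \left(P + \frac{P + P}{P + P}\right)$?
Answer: $-13125$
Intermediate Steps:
$n{\left(P \right)} = -8 - 8 P$ ($n{\left(P \right)} = - 8 \left(P + \frac{P + P}{P + P}\right) = - 8 \left(P + \frac{2 P}{2 P}\right) = - 8 \left(P + 2 P \frac{1}{2 P}\right) = - 8 \left(P + 1\right) = - 8 \left(1 + P\right) = -8 - 8 P$)
$125 \left(-65 + n{\left(4 \right)}\right) = 125 \left(-65 - 40\right) = 125 \left(-105\right) = -13125$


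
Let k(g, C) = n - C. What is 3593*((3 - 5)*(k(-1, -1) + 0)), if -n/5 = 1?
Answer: 28744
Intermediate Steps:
n = -5 (n = -5*1 = -5)
k(g, C) = -5 - C
3593*((3 - 5)*(k(-1, -1) + 0)) = 3593*((3 - 5)*((-5 - 1*(-1)) + 0)) = 3593*(-2*((-5 + 1) + 0)) = 3593*(-2*(-4 + 0)) = 3593*(-2*(-4)) = 3593*8 = 28744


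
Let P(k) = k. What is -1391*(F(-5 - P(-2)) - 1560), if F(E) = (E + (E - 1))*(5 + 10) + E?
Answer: 2320188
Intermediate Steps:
F(E) = -15 + 31*E (F(E) = (E + (-1 + E))*15 + E = (-1 + 2*E)*15 + E = (-15 + 30*E) + E = -15 + 31*E)
-1391*(F(-5 - P(-2)) - 1560) = -1391*((-15 + 31*(-5 - 1*(-2))) - 1560) = -1391*((-15 + 31*(-5 + 2)) - 1560) = -1391*((-15 + 31*(-3)) - 1560) = -1391*((-15 - 93) - 1560) = -1391*(-108 - 1560) = -1391*(-1668) = 2320188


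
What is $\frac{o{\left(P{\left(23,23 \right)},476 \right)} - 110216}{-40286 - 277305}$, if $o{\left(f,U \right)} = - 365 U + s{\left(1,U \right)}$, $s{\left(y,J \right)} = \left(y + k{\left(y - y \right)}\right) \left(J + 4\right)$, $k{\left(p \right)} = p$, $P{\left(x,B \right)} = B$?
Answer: $\frac{283476}{317591} \approx 0.89258$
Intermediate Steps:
$s{\left(y,J \right)} = y \left(4 + J\right)$ ($s{\left(y,J \right)} = \left(y + \left(y - y\right)\right) \left(J + 4\right) = \left(y + 0\right) \left(4 + J\right) = y \left(4 + J\right)$)
$o{\left(f,U \right)} = 4 - 364 U$ ($o{\left(f,U \right)} = - 365 U + 1 \left(4 + U\right) = - 365 U + \left(4 + U\right) = 4 - 364 U$)
$\frac{o{\left(P{\left(23,23 \right)},476 \right)} - 110216}{-40286 - 277305} = \frac{\left(4 - 173264\right) - 110216}{-40286 - 277305} = \frac{\left(4 - 173264\right) - 110216}{-317591} = \left(-173260 - 110216\right) \left(- \frac{1}{317591}\right) = \left(-283476\right) \left(- \frac{1}{317591}\right) = \frac{283476}{317591}$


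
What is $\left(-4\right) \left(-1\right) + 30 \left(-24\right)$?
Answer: $-716$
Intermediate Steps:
$\left(-4\right) \left(-1\right) + 30 \left(-24\right) = 4 - 720 = -716$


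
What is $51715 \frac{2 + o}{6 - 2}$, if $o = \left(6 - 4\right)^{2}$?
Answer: $\frac{155145}{2} \approx 77573.0$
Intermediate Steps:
$o = 4$ ($o = 2^{2} = 4$)
$51715 \frac{2 + o}{6 - 2} = 51715 \frac{2 + 4}{6 - 2} = 51715 \cdot \frac{6}{4} = 51715 \cdot 6 \cdot \frac{1}{4} = 51715 \cdot \frac{3}{2} = \frac{155145}{2}$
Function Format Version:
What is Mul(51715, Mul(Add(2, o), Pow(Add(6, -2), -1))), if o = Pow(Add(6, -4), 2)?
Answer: Rational(155145, 2) ≈ 77573.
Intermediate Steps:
o = 4 (o = Pow(2, 2) = 4)
Mul(51715, Mul(Add(2, o), Pow(Add(6, -2), -1))) = Mul(51715, Mul(Add(2, 4), Pow(Add(6, -2), -1))) = Mul(51715, Mul(6, Pow(4, -1))) = Mul(51715, Mul(6, Rational(1, 4))) = Mul(51715, Rational(3, 2)) = Rational(155145, 2)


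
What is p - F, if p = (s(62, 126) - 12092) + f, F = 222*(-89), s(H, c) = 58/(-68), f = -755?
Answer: 234945/34 ≈ 6910.1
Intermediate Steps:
s(H, c) = -29/34 (s(H, c) = 58*(-1/68) = -29/34)
F = -19758
p = -436827/34 (p = (-29/34 - 12092) - 755 = -411157/34 - 755 = -436827/34 ≈ -12848.)
p - F = -436827/34 - 1*(-19758) = -436827/34 + 19758 = 234945/34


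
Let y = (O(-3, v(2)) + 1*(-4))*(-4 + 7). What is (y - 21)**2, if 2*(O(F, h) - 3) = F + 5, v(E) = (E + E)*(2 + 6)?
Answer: 441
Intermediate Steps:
v(E) = 16*E (v(E) = (2*E)*8 = 16*E)
O(F, h) = 11/2 + F/2 (O(F, h) = 3 + (F + 5)/2 = 3 + (5 + F)/2 = 3 + (5/2 + F/2) = 11/2 + F/2)
y = 0 (y = ((11/2 + (1/2)*(-3)) + 1*(-4))*(-4 + 7) = ((11/2 - 3/2) - 4)*3 = (4 - 4)*3 = 0*3 = 0)
(y - 21)**2 = (0 - 21)**2 = (-21)**2 = 441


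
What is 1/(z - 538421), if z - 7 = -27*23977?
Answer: -1/1185793 ≈ -8.4332e-7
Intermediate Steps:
z = -647372 (z = 7 - 27*23977 = 7 - 647379 = -647372)
1/(z - 538421) = 1/(-647372 - 538421) = 1/(-1185793) = -1/1185793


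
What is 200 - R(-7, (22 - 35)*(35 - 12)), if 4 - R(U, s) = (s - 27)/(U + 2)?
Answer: 1306/5 ≈ 261.20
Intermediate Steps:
R(U, s) = 4 - (-27 + s)/(2 + U) (R(U, s) = 4 - (s - 27)/(U + 2) = 4 - (-27 + s)/(2 + U))
200 - R(-7, (22 - 35)*(35 - 12)) = 200 - (35 - (22 - 35)*(35 - 12) + 4*(-7))/(2 - 7) = 200 - (35 - (-13)*23 - 28)/(-5) = 200 - (-1)*(35 - 1*(-299) - 28)/5 = 200 - (-1)*(35 + 299 - 28)/5 = 200 - (-1)*306/5 = 200 - 1*(-306/5) = 200 + 306/5 = 1306/5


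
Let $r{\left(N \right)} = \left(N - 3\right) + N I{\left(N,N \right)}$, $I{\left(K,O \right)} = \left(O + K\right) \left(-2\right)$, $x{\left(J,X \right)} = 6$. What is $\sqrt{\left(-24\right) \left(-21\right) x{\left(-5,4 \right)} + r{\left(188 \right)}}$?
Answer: $i \sqrt{138167} \approx 371.71 i$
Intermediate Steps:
$I{\left(K,O \right)} = - 2 K - 2 O$ ($I{\left(K,O \right)} = \left(K + O\right) \left(-2\right) = - 2 K - 2 O$)
$r{\left(N \right)} = -3 + N - 4 N^{2}$ ($r{\left(N \right)} = \left(N - 3\right) + N \left(- 2 N - 2 N\right) = \left(-3 + N\right) + N \left(- 4 N\right) = \left(-3 + N\right) - 4 N^{2} = -3 + N - 4 N^{2}$)
$\sqrt{\left(-24\right) \left(-21\right) x{\left(-5,4 \right)} + r{\left(188 \right)}} = \sqrt{\left(-24\right) \left(-21\right) 6 - \left(-185 + 141376\right)} = \sqrt{504 \cdot 6 - 141191} = \sqrt{3024 - 141191} = \sqrt{-138167} = i \sqrt{138167}$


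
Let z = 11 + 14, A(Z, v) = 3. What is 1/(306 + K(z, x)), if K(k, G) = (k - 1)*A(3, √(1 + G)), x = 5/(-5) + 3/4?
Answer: 1/378 ≈ 0.0026455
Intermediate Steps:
z = 25
x = -¼ (x = 5*(-⅕) + 3*(¼) = -1 + ¾ = -¼ ≈ -0.25000)
K(k, G) = -3 + 3*k (K(k, G) = (k - 1)*3 = (-1 + k)*3 = -3 + 3*k)
1/(306 + K(z, x)) = 1/(306 + (-3 + 3*25)) = 1/(306 + (-3 + 75)) = 1/(306 + 72) = 1/378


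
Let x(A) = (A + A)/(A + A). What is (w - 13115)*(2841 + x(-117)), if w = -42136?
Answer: -157023342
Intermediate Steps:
x(A) = 1 (x(A) = (2*A)/((2*A)) = (2*A)*(1/(2*A)) = 1)
(w - 13115)*(2841 + x(-117)) = (-42136 - 13115)*(2841 + 1) = -55251*2842 = -157023342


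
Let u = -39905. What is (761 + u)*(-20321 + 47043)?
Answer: -1046005968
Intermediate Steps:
(761 + u)*(-20321 + 47043) = (761 - 39905)*(-20321 + 47043) = -39144*26722 = -1046005968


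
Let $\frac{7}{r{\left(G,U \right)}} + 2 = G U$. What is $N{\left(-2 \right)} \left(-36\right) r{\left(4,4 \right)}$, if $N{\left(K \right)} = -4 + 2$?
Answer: $36$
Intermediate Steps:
$N{\left(K \right)} = -2$
$r{\left(G,U \right)} = \frac{7}{-2 + G U}$
$N{\left(-2 \right)} \left(-36\right) r{\left(4,4 \right)} = \left(-2\right) \left(-36\right) \frac{7}{-2 + 4 \cdot 4} = 72 \frac{7}{-2 + 16} = 72 \cdot \frac{7}{14} = 72 \cdot 7 \cdot \frac{1}{14} = 72 \cdot \frac{1}{2} = 36$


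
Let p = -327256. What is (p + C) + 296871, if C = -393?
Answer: -30778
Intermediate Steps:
(p + C) + 296871 = (-327256 - 393) + 296871 = -327649 + 296871 = -30778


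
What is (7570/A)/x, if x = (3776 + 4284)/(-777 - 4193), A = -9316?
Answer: 1881145/3754348 ≈ 0.50106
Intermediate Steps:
x = -806/497 (x = 8060/(-4970) = 8060*(-1/4970) = -806/497 ≈ -1.6217)
(7570/A)/x = (7570/(-9316))/(-806/497) = (7570*(-1/9316))*(-497/806) = -3785/4658*(-497/806) = 1881145/3754348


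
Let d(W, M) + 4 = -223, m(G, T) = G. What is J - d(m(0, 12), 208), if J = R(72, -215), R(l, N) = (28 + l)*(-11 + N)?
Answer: -22373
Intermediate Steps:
d(W, M) = -227 (d(W, M) = -4 - 223 = -227)
R(l, N) = (-11 + N)*(28 + l)
J = -22600 (J = -308 - 11*72 + 28*(-215) - 215*72 = -308 - 792 - 6020 - 15480 = -22600)
J - d(m(0, 12), 208) = -22600 - 1*(-227) = -22600 + 227 = -22373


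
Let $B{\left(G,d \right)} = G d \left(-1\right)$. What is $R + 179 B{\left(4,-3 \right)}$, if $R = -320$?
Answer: $1828$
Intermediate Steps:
$B{\left(G,d \right)} = - G d$
$R + 179 B{\left(4,-3 \right)} = -320 + 179 \left(\left(-1\right) 4 \left(-3\right)\right) = -320 + 179 \cdot 12 = -320 + 2148 = 1828$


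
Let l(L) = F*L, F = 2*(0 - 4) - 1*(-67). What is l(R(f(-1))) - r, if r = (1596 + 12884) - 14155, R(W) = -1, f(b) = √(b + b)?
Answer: -384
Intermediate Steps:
f(b) = √2*√b (f(b) = √(2*b) = √2*√b)
F = 59 (F = 2*(-4) + 67 = -8 + 67 = 59)
l(L) = 59*L
r = 325 (r = 14480 - 14155 = 325)
l(R(f(-1))) - r = 59*(-1) - 1*325 = -59 - 325 = -384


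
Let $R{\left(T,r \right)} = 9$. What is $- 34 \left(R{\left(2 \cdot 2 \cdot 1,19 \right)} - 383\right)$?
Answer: $12716$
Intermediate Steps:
$- 34 \left(R{\left(2 \cdot 2 \cdot 1,19 \right)} - 383\right) = - 34 \left(9 - 383\right) = \left(-34\right) \left(-374\right) = 12716$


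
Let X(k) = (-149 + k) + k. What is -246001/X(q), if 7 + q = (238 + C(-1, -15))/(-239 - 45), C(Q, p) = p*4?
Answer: 2495153/1666 ≈ 1497.7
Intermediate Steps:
C(Q, p) = 4*p
q = -1083/142 (q = -7 + (238 + 4*(-15))/(-239 - 45) = -7 + (238 - 60)/(-284) = -7 + 178*(-1/284) = -7 - 89/142 = -1083/142 ≈ -7.6268)
X(k) = -149 + 2*k
-246001/X(q) = -246001/(-149 + 2*(-1083/142)) = -246001/(-149 - 1083/71) = -246001/(-11662/71) = -246001*(-71/11662) = 2495153/1666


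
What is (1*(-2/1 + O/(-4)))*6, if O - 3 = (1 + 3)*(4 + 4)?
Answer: -129/2 ≈ -64.500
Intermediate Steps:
O = 35 (O = 3 + (1 + 3)*(4 + 4) = 3 + 4*8 = 3 + 32 = 35)
(1*(-2/1 + O/(-4)))*6 = (1*(-2/1 + 35/(-4)))*6 = (1*(-2*1 + 35*(-1/4)))*6 = (1*(-2 - 35/4))*6 = (1*(-43/4))*6 = -43/4*6 = -129/2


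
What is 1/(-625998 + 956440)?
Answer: 1/330442 ≈ 3.0262e-6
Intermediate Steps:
1/(-625998 + 956440) = 1/330442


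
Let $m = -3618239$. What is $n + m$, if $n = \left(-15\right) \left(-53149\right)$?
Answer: $-2821004$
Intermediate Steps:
$n = 797235$
$n + m = 797235 - 3618239 = -2821004$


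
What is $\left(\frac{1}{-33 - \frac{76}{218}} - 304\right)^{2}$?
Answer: $\frac{1221354312201}{13213225} \approx 92434.0$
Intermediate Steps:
$\left(\frac{1}{-33 - \frac{76}{218}} - 304\right)^{2} = \left(\frac{1}{-33 - \frac{38}{109}} - 304\right)^{2} = \left(\frac{1}{- \frac{3635}{109}} - 304\right)^{2} = \left(- \frac{109}{3635} - 304\right)^{2} = \left(- \frac{1105149}{3635}\right)^{2} = \frac{1221354312201}{13213225}$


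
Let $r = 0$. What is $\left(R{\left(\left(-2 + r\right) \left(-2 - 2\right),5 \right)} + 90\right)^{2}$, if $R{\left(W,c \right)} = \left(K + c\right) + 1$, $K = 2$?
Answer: $9604$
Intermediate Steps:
$R{\left(W,c \right)} = 3 + c$ ($R{\left(W,c \right)} = \left(2 + c\right) + 1 = 3 + c$)
$\left(R{\left(\left(-2 + r\right) \left(-2 - 2\right),5 \right)} + 90\right)^{2} = \left(\left(3 + 5\right) + 90\right)^{2} = \left(8 + 90\right)^{2} = 98^{2} = 9604$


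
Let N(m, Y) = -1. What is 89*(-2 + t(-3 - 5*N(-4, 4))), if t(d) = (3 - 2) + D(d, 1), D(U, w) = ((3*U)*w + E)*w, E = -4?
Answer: 89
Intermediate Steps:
D(U, w) = w*(-4 + 3*U*w) (D(U, w) = ((3*U)*w - 4)*w = (3*U*w - 4)*w = (-4 + 3*U*w)*w = w*(-4 + 3*U*w))
t(d) = -3 + 3*d (t(d) = (3 - 2) + 1*(-4 + 3*d*1) = 1 + 1*(-4 + 3*d) = 1 + (-4 + 3*d) = -3 + 3*d)
89*(-2 + t(-3 - 5*N(-4, 4))) = 89*(-2 + (-3 + 3*(-3 - 5*(-1)))) = 89*(-2 + (-3 + 3*(-3 + 5))) = 89*(-2 + (-3 + 3*2)) = 89*(-2 + (-3 + 6)) = 89*(-2 + 3) = 89*1 = 89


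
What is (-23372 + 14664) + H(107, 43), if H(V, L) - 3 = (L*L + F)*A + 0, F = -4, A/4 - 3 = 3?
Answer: 35575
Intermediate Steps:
A = 24 (A = 12 + 4*3 = 12 + 12 = 24)
H(V, L) = -93 + 24*L² (H(V, L) = 3 + ((L*L - 4)*24 + 0) = 3 + ((L² - 4)*24 + 0) = 3 + ((-4 + L²)*24 + 0) = 3 + ((-96 + 24*L²) + 0) = 3 + (-96 + 24*L²) = -93 + 24*L²)
(-23372 + 14664) + H(107, 43) = (-23372 + 14664) + (-93 + 24*43²) = -8708 + (-93 + 24*1849) = -8708 + (-93 + 44376) = -8708 + 44283 = 35575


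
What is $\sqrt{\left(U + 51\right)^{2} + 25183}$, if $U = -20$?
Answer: $4 \sqrt{1634} \approx 161.69$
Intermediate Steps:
$\sqrt{\left(U + 51\right)^{2} + 25183} = \sqrt{\left(-20 + 51\right)^{2} + 25183} = \sqrt{31^{2} + 25183} = \sqrt{961 + 25183} = \sqrt{26144} = 4 \sqrt{1634}$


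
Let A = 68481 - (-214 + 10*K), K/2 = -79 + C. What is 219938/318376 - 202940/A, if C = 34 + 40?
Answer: -4948059073/2190267692 ≈ -2.2591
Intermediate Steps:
C = 74
K = -10 (K = 2*(-79 + 74) = 2*(-5) = -10)
A = 68795 (A = 68481 - (-214 + 10*(-10)) = 68481 - (-214 - 100) = 68481 - 1*(-314) = 68481 + 314 = 68795)
219938/318376 - 202940/A = 219938/318376 - 202940/68795 = 219938*(1/318376) - 202940*1/68795 = 109969/159188 - 40588/13759 = -4948059073/2190267692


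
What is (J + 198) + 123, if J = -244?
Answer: 77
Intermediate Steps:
(J + 198) + 123 = (-244 + 198) + 123 = -46 + 123 = 77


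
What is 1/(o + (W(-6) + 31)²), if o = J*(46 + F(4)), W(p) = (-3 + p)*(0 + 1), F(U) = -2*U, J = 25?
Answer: 1/1434 ≈ 0.00069735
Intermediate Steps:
W(p) = -3 + p (W(p) = (-3 + p)*1 = -3 + p)
o = 950 (o = 25*(46 - 2*4) = 25*(46 - 8) = 25*38 = 950)
1/(o + (W(-6) + 31)²) = 1/(950 + ((-3 - 6) + 31)²) = 1/(950 + (-9 + 31)²) = 1/(950 + 22²) = 1/(950 + 484) = 1/1434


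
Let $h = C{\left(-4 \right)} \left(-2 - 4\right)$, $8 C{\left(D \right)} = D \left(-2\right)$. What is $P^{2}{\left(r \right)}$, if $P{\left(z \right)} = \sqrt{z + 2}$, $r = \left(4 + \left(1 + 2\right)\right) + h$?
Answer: $3$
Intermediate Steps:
$C{\left(D \right)} = - \frac{D}{4}$ ($C{\left(D \right)} = \frac{D \left(-2\right)}{8} = \frac{\left(-2\right) D}{8} = - \frac{D}{4}$)
$h = -6$ ($h = \left(- \frac{1}{4}\right) \left(-4\right) \left(-2 - 4\right) = 1 \left(-6\right) = -6$)
$r = 1$ ($r = \left(4 + \left(1 + 2\right)\right) - 6 = \left(4 + 3\right) - 6 = 7 - 6 = 1$)
$P{\left(z \right)} = \sqrt{2 + z}$
$P^{2}{\left(r \right)} = \left(\sqrt{2 + 1}\right)^{2} = \left(\sqrt{3}\right)^{2} = 3$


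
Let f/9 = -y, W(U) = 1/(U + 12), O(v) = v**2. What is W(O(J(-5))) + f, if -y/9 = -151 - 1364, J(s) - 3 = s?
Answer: -1963439/16 ≈ -1.2272e+5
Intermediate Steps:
J(s) = 3 + s
y = 13635 (y = -9*(-151 - 1364) = -9*(-1515) = 13635)
W(U) = 1/(12 + U)
f = -122715 (f = 9*(-1*13635) = 9*(-13635) = -122715)
W(O(J(-5))) + f = 1/(12 + (3 - 5)**2) - 122715 = 1/(12 + (-2)**2) - 122715 = 1/(12 + 4) - 122715 = 1/16 - 122715 = -1963439/16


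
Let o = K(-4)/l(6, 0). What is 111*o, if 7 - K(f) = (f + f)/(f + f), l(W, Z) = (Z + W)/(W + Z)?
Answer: 666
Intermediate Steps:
l(W, Z) = 1 (l(W, Z) = (W + Z)/(W + Z) = 1)
K(f) = 6 (K(f) = 7 - (f + f)/(f + f) = 7 - 2*f/(2*f) = 7 - 2*f*1/(2*f) = 7 - 1*1 = 7 - 1 = 6)
o = 6 (o = 6/1 = 6*1 = 6)
111*o = 111*6 = 666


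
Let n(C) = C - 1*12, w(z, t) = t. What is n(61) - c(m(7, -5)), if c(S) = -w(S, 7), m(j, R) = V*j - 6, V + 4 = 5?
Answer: 56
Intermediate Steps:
V = 1 (V = -4 + 5 = 1)
n(C) = -12 + C (n(C) = C - 12 = -12 + C)
m(j, R) = -6 + j (m(j, R) = 1*j - 6 = j - 6 = -6 + j)
c(S) = -7 (c(S) = -1*7 = -7)
n(61) - c(m(7, -5)) = (-12 + 61) - 1*(-7) = 49 + 7 = 56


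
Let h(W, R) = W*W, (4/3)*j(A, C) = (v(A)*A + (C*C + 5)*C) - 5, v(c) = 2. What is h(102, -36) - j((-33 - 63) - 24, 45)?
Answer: -231699/4 ≈ -57925.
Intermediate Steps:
j(A, C) = -15/4 + 3*A/2 + 3*C*(5 + C**2)/4 (j(A, C) = 3*((2*A + (C*C + 5)*C) - 5)/4 = 3*((2*A + (C**2 + 5)*C) - 5)/4 = 3*((2*A + (5 + C**2)*C) - 5)/4 = 3*((2*A + C*(5 + C**2)) - 5)/4 = 3*(-5 + 2*A + C*(5 + C**2))/4 = -15/4 + 3*A/2 + 3*C*(5 + C**2)/4)
h(W, R) = W**2
h(102, -36) - j((-33 - 63) - 24, 45) = 102**2 - (-15/4 + 3*((-33 - 63) - 24)/2 + (3/4)*45**3 + (15/4)*45) = 10404 - (-15/4 + 3*(-96 - 24)/2 + (3/4)*91125 + 675/4) = 10404 - (-15/4 + (3/2)*(-120) + 273375/4 + 675/4) = 10404 - (-15/4 - 180 + 273375/4 + 675/4) = 10404 - 1*273315/4 = 10404 - 273315/4 = -231699/4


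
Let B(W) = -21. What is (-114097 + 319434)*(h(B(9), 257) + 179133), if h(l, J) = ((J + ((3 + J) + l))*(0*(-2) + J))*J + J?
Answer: 6763737946878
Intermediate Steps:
h(l, J) = J + J²*(3 + l + 2*J) (h(l, J) = ((J + (3 + J + l))*(0 + J))*J + J = ((3 + l + 2*J)*J)*J + J = (J*(3 + l + 2*J))*J + J = J²*(3 + l + 2*J) + J = J + J²*(3 + l + 2*J))
(-114097 + 319434)*(h(B(9), 257) + 179133) = (-114097 + 319434)*(257*(1 + 2*257² + 3*257 + 257*(-21)) + 179133) = 205337*(257*(1 + 2*66049 + 771 - 5397) + 179133) = 205337*(257*(1 + 132098 + 771 - 5397) + 179133) = 205337*(257*127473 + 179133) = 205337*(32760561 + 179133) = 205337*32939694 = 6763737946878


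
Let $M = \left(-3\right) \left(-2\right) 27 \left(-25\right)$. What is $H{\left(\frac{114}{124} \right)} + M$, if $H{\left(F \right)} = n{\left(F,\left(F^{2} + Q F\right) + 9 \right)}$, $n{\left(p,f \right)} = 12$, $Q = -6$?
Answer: $-4038$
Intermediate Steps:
$H{\left(F \right)} = 12$
$M = -4050$ ($M = 6 \cdot 27 \left(-25\right) = 162 \left(-25\right) = -4050$)
$H{\left(\frac{114}{124} \right)} + M = 12 - 4050 = -4038$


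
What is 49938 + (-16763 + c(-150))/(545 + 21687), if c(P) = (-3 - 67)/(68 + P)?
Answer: 5689799876/113939 ≈ 49937.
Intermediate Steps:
c(P) = -70/(68 + P)
49938 + (-16763 + c(-150))/(545 + 21687) = 49938 + (-16763 - 70/(68 - 150))/(545 + 21687) = 49938 + (-16763 - 70/(-82))/22232 = 49938 + (-16763 - 70*(-1/82))*(1/22232) = 49938 + (-16763 + 35/41)*(1/22232) = 49938 - 687248/41*1/22232 = 49938 - 85906/113939 = 5689799876/113939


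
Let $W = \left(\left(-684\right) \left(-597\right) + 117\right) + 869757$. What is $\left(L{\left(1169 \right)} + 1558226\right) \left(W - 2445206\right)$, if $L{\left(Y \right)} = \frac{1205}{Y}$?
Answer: $- \frac{303677144222088}{167} \approx -1.8184 \cdot 10^{12}$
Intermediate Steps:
$W = 1278222$ ($W = \left(408348 + 117\right) + 869757 = 408465 + 869757 = 1278222$)
$\left(L{\left(1169 \right)} + 1558226\right) \left(W - 2445206\right) = \left(\frac{1205}{1169} + 1558226\right) \left(1278222 - 2445206\right) = \left(1205 \cdot \frac{1}{1169} + 1558226\right) \left(-1166984\right) = \left(\frac{1205}{1169} + 1558226\right) \left(-1166984\right) = \frac{1821567399}{1169} \left(-1166984\right) = - \frac{303677144222088}{167}$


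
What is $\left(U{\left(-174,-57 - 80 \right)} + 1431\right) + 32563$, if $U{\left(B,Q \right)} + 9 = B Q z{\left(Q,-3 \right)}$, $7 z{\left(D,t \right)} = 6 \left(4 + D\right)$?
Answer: $-2683547$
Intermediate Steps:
$z{\left(D,t \right)} = \frac{24}{7} + \frac{6 D}{7}$ ($z{\left(D,t \right)} = \frac{6 \left(4 + D\right)}{7} = \frac{24 + 6 D}{7} = \frac{24}{7} + \frac{6 D}{7}$)
$U{\left(B,Q \right)} = -9 + B Q \left(\frac{24}{7} + \frac{6 Q}{7}\right)$
$\left(U{\left(-174,-57 - 80 \right)} + 1431\right) + 32563 = \left(\left(-9 + \frac{6}{7} \left(-174\right) \left(-57 - 80\right) \left(4 - 137\right)\right) + 1431\right) + 32563 = \left(\left(-9 + \frac{6}{7} \left(-174\right) \left(-137\right) \left(4 - 137\right)\right) + 1431\right) + 32563 = \left(\left(-9 + \frac{6}{7} \left(-174\right) \left(-137\right) \left(-133\right)\right) + 1431\right) + 32563 = \left(\left(-9 - 2717532\right) + 1431\right) + 32563 = \left(-2717541 + 1431\right) + 32563 = -2716110 + 32563 = -2683547$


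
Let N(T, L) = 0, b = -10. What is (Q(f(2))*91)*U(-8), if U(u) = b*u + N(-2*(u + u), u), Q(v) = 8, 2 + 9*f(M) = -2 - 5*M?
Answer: 58240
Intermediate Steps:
f(M) = -4/9 - 5*M/9 (f(M) = -2/9 + (-2 - 5*M)/9 = -2/9 + (-2/9 - 5*M/9) = -4/9 - 5*M/9)
U(u) = -10*u (U(u) = -10*u + 0 = -10*u)
(Q(f(2))*91)*U(-8) = (8*91)*(-10*(-8)) = 728*80 = 58240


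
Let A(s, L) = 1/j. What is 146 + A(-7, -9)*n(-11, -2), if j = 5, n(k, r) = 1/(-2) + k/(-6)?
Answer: 2194/15 ≈ 146.27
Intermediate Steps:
n(k, r) = -1/2 - k/6 (n(k, r) = 1*(-1/2) + k*(-1/6) = -1/2 - k/6)
A(s, L) = 1/5
146 + A(-7, -9)*n(-11, -2) = 146 + (-1/2 - 1/6*(-11))/5 = 146 + (-1/2 + 11/6)/5 = 146 + (1/5)*(4/3) = 146 + 4/15 = 2194/15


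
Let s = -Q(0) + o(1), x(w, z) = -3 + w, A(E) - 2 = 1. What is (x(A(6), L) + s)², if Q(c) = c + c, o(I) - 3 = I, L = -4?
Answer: 16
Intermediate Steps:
A(E) = 3 (A(E) = 2 + 1 = 3)
o(I) = 3 + I
Q(c) = 2*c
s = 4 (s = -2*0 + (3 + 1) = -1*0 + 4 = 0 + 4 = 4)
(x(A(6), L) + s)² = ((-3 + 3) + 4)² = (0 + 4)² = 4² = 16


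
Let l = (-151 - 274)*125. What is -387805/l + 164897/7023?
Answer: 2296741528/74619375 ≈ 30.779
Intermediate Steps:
l = -53125 (l = -425*125 = -53125)
-387805/l + 164897/7023 = -387805/(-53125) + 164897/7023 = -387805*(-1/53125) + 164897*(1/7023) = 77561/10625 + 164897/7023 = 2296741528/74619375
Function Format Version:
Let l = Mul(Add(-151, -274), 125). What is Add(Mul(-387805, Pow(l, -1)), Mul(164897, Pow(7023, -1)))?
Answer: Rational(2296741528, 74619375) ≈ 30.779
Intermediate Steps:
l = -53125 (l = Mul(-425, 125) = -53125)
Add(Mul(-387805, Pow(l, -1)), Mul(164897, Pow(7023, -1))) = Add(Mul(-387805, Pow(-53125, -1)), Mul(164897, Pow(7023, -1))) = Add(Mul(-387805, Rational(-1, 53125)), Mul(164897, Rational(1, 7023))) = Add(Rational(77561, 10625), Rational(164897, 7023)) = Rational(2296741528, 74619375)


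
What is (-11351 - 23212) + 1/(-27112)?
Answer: -937072057/27112 ≈ -34563.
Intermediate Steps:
(-11351 - 23212) + 1/(-27112) = -34563 - 1/27112 = -937072057/27112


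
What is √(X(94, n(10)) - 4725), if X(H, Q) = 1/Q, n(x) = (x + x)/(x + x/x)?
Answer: I*√472445/10 ≈ 68.735*I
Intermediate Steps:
n(x) = 2*x/(1 + x) (n(x) = (2*x)/(x + 1) = (2*x)/(1 + x) = 2*x/(1 + x))
√(X(94, n(10)) - 4725) = √(1/(2*10/(1 + 10)) - 4725) = √(1/(2*10/11) - 4725) = √(1/(2*10*(1/11)) - 4725) = √(1/(20/11) - 4725) = √(11/20 - 4725) = √(-94489/20) = I*√472445/10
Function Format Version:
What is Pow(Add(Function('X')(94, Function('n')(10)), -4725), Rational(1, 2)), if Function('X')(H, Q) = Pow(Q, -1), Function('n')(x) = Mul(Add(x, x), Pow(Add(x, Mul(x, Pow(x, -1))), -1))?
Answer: Mul(Rational(1, 10), I, Pow(472445, Rational(1, 2))) ≈ Mul(68.735, I)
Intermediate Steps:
Function('n')(x) = Mul(2, x, Pow(Add(1, x), -1)) (Function('n')(x) = Mul(Mul(2, x), Pow(Add(x, 1), -1)) = Mul(Mul(2, x), Pow(Add(1, x), -1)) = Mul(2, x, Pow(Add(1, x), -1)))
Pow(Add(Function('X')(94, Function('n')(10)), -4725), Rational(1, 2)) = Pow(Add(Pow(Mul(2, 10, Pow(Add(1, 10), -1)), -1), -4725), Rational(1, 2)) = Pow(Add(Pow(Mul(2, 10, Pow(11, -1)), -1), -4725), Rational(1, 2)) = Pow(Add(Pow(Mul(2, 10, Rational(1, 11)), -1), -4725), Rational(1, 2)) = Pow(Add(Pow(Rational(20, 11), -1), -4725), Rational(1, 2)) = Pow(Add(Rational(11, 20), -4725), Rational(1, 2)) = Pow(Rational(-94489, 20), Rational(1, 2)) = Mul(Rational(1, 10), I, Pow(472445, Rational(1, 2)))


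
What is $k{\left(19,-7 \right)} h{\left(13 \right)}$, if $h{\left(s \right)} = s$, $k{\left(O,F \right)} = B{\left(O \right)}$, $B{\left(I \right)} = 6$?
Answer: $78$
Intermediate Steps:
$k{\left(O,F \right)} = 6$
$k{\left(19,-7 \right)} h{\left(13 \right)} = 6 \cdot 13 = 78$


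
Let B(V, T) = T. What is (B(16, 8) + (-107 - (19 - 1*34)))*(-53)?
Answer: 4452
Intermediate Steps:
(B(16, 8) + (-107 - (19 - 1*34)))*(-53) = (8 + (-107 - (19 - 1*34)))*(-53) = (8 + (-107 - (19 - 34)))*(-53) = (8 + (-107 - 1*(-15)))*(-53) = (8 + (-107 + 15))*(-53) = (8 - 92)*(-53) = -84*(-53) = 4452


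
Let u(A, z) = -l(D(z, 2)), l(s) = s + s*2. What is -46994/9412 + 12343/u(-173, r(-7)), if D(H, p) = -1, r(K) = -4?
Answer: 58015667/14118 ≈ 4109.3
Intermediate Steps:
l(s) = 3*s (l(s) = s + 2*s = 3*s)
u(A, z) = 3 (u(A, z) = -3*(-1) = -1*(-3) = 3)
-46994/9412 + 12343/u(-173, r(-7)) = -46994/9412 + 12343/3 = -46994*1/9412 + 12343*(⅓) = -23497/4706 + 12343/3 = 58015667/14118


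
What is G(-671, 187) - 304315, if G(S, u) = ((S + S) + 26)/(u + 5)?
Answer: -14607449/48 ≈ -3.0432e+5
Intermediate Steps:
G(S, u) = (26 + 2*S)/(5 + u) (G(S, u) = (2*S + 26)/(5 + u) = (26 + 2*S)/(5 + u))
G(-671, 187) - 304315 = 2*(13 - 671)/(5 + 187) - 304315 = 2*(-658)/192 - 304315 = 2*(1/192)*(-658) - 304315 = -329/48 - 304315 = -14607449/48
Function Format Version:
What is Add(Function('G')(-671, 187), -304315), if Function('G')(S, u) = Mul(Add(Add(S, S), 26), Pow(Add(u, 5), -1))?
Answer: Rational(-14607449, 48) ≈ -3.0432e+5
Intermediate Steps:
Function('G')(S, u) = Mul(Pow(Add(5, u), -1), Add(26, Mul(2, S))) (Function('G')(S, u) = Mul(Add(Mul(2, S), 26), Pow(Add(5, u), -1)) = Mul(Add(26, Mul(2, S)), Pow(Add(5, u), -1)) = Mul(Pow(Add(5, u), -1), Add(26, Mul(2, S))))
Add(Function('G')(-671, 187), -304315) = Add(Mul(2, Pow(Add(5, 187), -1), Add(13, -671)), -304315) = Add(Mul(2, Pow(192, -1), -658), -304315) = Add(Mul(2, Rational(1, 192), -658), -304315) = Add(Rational(-329, 48), -304315) = Rational(-14607449, 48)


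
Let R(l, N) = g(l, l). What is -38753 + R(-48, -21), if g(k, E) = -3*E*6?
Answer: -37889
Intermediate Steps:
g(k, E) = -18*E
R(l, N) = -18*l
-38753 + R(-48, -21) = -38753 - 18*(-48) = -38753 + 864 = -37889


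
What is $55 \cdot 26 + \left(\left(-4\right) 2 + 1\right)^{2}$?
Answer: $1479$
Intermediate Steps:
$55 \cdot 26 + \left(\left(-4\right) 2 + 1\right)^{2} = 1430 + \left(-8 + 1\right)^{2} = 1430 + \left(-7\right)^{2} = 1430 + 49 = 1479$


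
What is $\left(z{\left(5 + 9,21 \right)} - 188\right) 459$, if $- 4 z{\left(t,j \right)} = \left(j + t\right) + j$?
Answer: $-92718$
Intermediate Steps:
$z{\left(t,j \right)} = - \frac{j}{2} - \frac{t}{4}$ ($z{\left(t,j \right)} = - \frac{\left(j + t\right) + j}{4} = - \frac{t + 2 j}{4} = - \frac{j}{2} - \frac{t}{4}$)
$\left(z{\left(5 + 9,21 \right)} - 188\right) 459 = \left(\left(\left(- \frac{1}{2}\right) 21 - \frac{5 + 9}{4}\right) - 188\right) 459 = \left(\left(- \frac{21}{2} - \frac{7}{2}\right) - 188\right) 459 = \left(-14 - 188\right) 459 = \left(-202\right) 459 = -92718$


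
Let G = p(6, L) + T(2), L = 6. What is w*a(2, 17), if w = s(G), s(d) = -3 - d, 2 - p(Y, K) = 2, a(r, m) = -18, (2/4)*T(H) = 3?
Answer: 162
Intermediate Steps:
T(H) = 6 (T(H) = 2*3 = 6)
p(Y, K) = 0 (p(Y, K) = 2 - 1*2 = 2 - 2 = 0)
G = 6 (G = 0 + 6 = 6)
w = -9 (w = -3 - 1*6 = -3 - 6 = -9)
w*a(2, 17) = -9*(-18) = 162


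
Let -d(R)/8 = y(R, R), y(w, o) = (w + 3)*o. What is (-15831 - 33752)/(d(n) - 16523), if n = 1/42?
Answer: 21866103/7286897 ≈ 3.0007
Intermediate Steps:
y(w, o) = o*(3 + w) (y(w, o) = (3 + w)*o = o*(3 + w))
n = 1/42 ≈ 0.023810
d(R) = -8*R*(3 + R)
(-15831 - 33752)/(d(n) - 16523) = (-15831 - 33752)/(-8*1/42*(3 + 1/42) - 16523) = -49583/(-8*1/42*127/42 - 16523) = -49583/(-254/441 - 16523) = -49583/(-7286897/441) = -49583*(-441/7286897) = 21866103/7286897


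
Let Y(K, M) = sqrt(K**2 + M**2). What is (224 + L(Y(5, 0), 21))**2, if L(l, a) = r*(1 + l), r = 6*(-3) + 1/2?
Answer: 14161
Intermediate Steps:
r = -35/2 (r = -18 + 1/2 = -35/2 ≈ -17.500)
L(l, a) = -35/2 - 35*l/2 (L(l, a) = -35*(1 + l)/2 = -35/2 - 35*l/2)
(224 + L(Y(5, 0), 21))**2 = (224 + (-35/2 - 35*sqrt(5**2 + 0**2)/2))**2 = (224 + (-35/2 - 35*sqrt(25 + 0)/2))**2 = (224 + (-35/2 - 35*sqrt(25)/2))**2 = (224 + (-35/2 - 35/2*5))**2 = (224 + (-35/2 - 175/2))**2 = (224 - 105)**2 = 119**2 = 14161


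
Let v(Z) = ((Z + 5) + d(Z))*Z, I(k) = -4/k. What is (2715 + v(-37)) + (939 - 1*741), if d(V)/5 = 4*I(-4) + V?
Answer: 10202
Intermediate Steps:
d(V) = 20 + 5*V (d(V) = 5*(4*(-4/(-4)) + V) = 5*(4*(-4*(-¼)) + V) = 5*(4*1 + V) = 5*(4 + V) = 20 + 5*V)
v(Z) = Z*(25 + 6*Z) (v(Z) = ((Z + 5) + (20 + 5*Z))*Z = ((5 + Z) + (20 + 5*Z))*Z = (25 + 6*Z)*Z = Z*(25 + 6*Z))
(2715 + v(-37)) + (939 - 1*741) = (2715 - 37*(25 + 6*(-37))) + (939 - 1*741) = (2715 - 37*(25 - 222)) + (939 - 741) = (2715 - 37*(-197)) + 198 = (2715 + 7289) + 198 = 10004 + 198 = 10202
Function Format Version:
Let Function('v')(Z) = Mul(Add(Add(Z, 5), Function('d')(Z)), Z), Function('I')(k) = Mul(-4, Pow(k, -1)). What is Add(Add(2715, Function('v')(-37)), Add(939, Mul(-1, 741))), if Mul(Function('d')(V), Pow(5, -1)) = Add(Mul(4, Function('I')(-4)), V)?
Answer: 10202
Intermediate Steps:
Function('d')(V) = Add(20, Mul(5, V)) (Function('d')(V) = Mul(5, Add(Mul(4, Mul(-4, Pow(-4, -1))), V)) = Mul(5, Add(Mul(4, Mul(-4, Rational(-1, 4))), V)) = Mul(5, Add(Mul(4, 1), V)) = Mul(5, Add(4, V)) = Add(20, Mul(5, V)))
Function('v')(Z) = Mul(Z, Add(25, Mul(6, Z))) (Function('v')(Z) = Mul(Add(Add(Z, 5), Add(20, Mul(5, Z))), Z) = Mul(Add(Add(5, Z), Add(20, Mul(5, Z))), Z) = Mul(Add(25, Mul(6, Z)), Z) = Mul(Z, Add(25, Mul(6, Z))))
Add(Add(2715, Function('v')(-37)), Add(939, Mul(-1, 741))) = Add(Add(2715, Mul(-37, Add(25, Mul(6, -37)))), Add(939, Mul(-1, 741))) = Add(Add(2715, Mul(-37, Add(25, -222))), Add(939, -741)) = Add(Add(2715, Mul(-37, -197)), 198) = Add(Add(2715, 7289), 198) = Add(10004, 198) = 10202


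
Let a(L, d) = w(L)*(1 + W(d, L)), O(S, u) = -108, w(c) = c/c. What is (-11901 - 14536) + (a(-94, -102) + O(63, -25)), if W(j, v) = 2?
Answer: -26542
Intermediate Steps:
w(c) = 1
a(L, d) = 3 (a(L, d) = 1*(1 + 2) = 1*3 = 3)
(-11901 - 14536) + (a(-94, -102) + O(63, -25)) = (-11901 - 14536) + (3 - 108) = -26437 - 105 = -26542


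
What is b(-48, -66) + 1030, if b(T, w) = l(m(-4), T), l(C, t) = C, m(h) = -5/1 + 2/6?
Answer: 3076/3 ≈ 1025.3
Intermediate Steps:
m(h) = -14/3 (m(h) = -5*1 + 2*(1/6) = -5 + 1/3 = -14/3)
b(T, w) = -14/3
b(-48, -66) + 1030 = -14/3 + 1030 = 3076/3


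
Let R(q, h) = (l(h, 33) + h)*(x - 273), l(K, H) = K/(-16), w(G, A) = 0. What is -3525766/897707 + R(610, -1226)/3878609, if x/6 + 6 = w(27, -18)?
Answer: -106849927413667/27854835596504 ≈ -3.8360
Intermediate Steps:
x = -36 (x = -36 + 6*0 = -36 + 0 = -36)
l(K, H) = -K/16 (l(K, H) = K*(-1/16) = -K/16)
R(q, h) = -4635*h/16 (R(q, h) = (-h/16 + h)*(-36 - 273) = (15*h/16)*(-309) = -4635*h/16)
-3525766/897707 + R(610, -1226)/3878609 = -3525766/897707 - 4635/16*(-1226)/3878609 = -3525766*1/897707 + (2841255/8)*(1/3878609) = -3525766/897707 + 2841255/31028872 = -106849927413667/27854835596504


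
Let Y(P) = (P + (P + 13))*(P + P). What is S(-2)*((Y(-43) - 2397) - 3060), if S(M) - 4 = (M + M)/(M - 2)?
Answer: 4105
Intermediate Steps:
Y(P) = 2*P*(13 + 2*P) (Y(P) = (P + (13 + P))*(2*P) = (13 + 2*P)*(2*P) = 2*P*(13 + 2*P))
S(M) = 4 + 2*M/(-2 + M) (S(M) = 4 + (M + M)/(M - 2) = 4 + (2*M)/(-2 + M) = 4 + 2*M/(-2 + M))
S(-2)*((Y(-43) - 2397) - 3060) = (2*(-4 + 3*(-2))/(-2 - 2))*((2*(-43)*(13 + 2*(-43)) - 2397) - 3060) = (2*(-4 - 6)/(-4))*((2*(-43)*(13 - 86) - 2397) - 3060) = (2*(-1/4)*(-10))*((2*(-43)*(-73) - 2397) - 3060) = 5*((6278 - 2397) - 3060) = 5*(3881 - 3060) = 5*821 = 4105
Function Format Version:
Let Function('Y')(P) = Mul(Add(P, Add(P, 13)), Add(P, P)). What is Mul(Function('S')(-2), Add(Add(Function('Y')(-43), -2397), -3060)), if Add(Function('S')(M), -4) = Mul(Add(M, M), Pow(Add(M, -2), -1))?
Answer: 4105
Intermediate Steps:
Function('Y')(P) = Mul(2, P, Add(13, Mul(2, P))) (Function('Y')(P) = Mul(Add(P, Add(13, P)), Mul(2, P)) = Mul(Add(13, Mul(2, P)), Mul(2, P)) = Mul(2, P, Add(13, Mul(2, P))))
Function('S')(M) = Add(4, Mul(2, M, Pow(Add(-2, M), -1))) (Function('S')(M) = Add(4, Mul(Add(M, M), Pow(Add(M, -2), -1))) = Add(4, Mul(Mul(2, M), Pow(Add(-2, M), -1))) = Add(4, Mul(2, M, Pow(Add(-2, M), -1))))
Mul(Function('S')(-2), Add(Add(Function('Y')(-43), -2397), -3060)) = Mul(Mul(2, Pow(Add(-2, -2), -1), Add(-4, Mul(3, -2))), Add(Add(Mul(2, -43, Add(13, Mul(2, -43))), -2397), -3060)) = Mul(Mul(2, Pow(-4, -1), Add(-4, -6)), Add(Add(Mul(2, -43, Add(13, -86)), -2397), -3060)) = Mul(Mul(2, Rational(-1, 4), -10), Add(Add(Mul(2, -43, -73), -2397), -3060)) = Mul(5, Add(Add(6278, -2397), -3060)) = Mul(5, Add(3881, -3060)) = Mul(5, 821) = 4105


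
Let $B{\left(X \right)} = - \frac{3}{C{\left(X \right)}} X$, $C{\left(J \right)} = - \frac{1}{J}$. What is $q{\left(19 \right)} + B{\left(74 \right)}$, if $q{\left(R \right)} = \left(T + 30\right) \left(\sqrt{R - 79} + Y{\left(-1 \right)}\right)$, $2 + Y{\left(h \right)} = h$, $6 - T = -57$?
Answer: $16149 + 186 i \sqrt{15} \approx 16149.0 + 720.38 i$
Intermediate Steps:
$T = 63$ ($T = 6 - -57 = 6 + 57 = 63$)
$Y{\left(h \right)} = -2 + h$
$q{\left(R \right)} = -279 + 93 \sqrt{-79 + R}$ ($q{\left(R \right)} = \left(63 + 30\right) \left(\sqrt{R - 79} - 3\right) = 93 \left(\sqrt{-79 + R} - 3\right) = 93 \left(-3 + \sqrt{-79 + R}\right) = -279 + 93 \sqrt{-79 + R}$)
$B{\left(X \right)} = 3 X^{2}$ ($B{\left(X \right)} = - \frac{3}{\left(-1\right) \frac{1}{X}} X = - 3 \left(- X\right) X = 3 X X = 3 X^{2}$)
$q{\left(19 \right)} + B{\left(74 \right)} = \left(-279 + 93 \sqrt{-79 + 19}\right) + 3 \cdot 74^{2} = \left(-279 + 93 \sqrt{-60}\right) + 3 \cdot 5476 = \left(-279 + 93 \cdot 2 i \sqrt{15}\right) + 16428 = \left(-279 + 186 i \sqrt{15}\right) + 16428 = 16149 + 186 i \sqrt{15}$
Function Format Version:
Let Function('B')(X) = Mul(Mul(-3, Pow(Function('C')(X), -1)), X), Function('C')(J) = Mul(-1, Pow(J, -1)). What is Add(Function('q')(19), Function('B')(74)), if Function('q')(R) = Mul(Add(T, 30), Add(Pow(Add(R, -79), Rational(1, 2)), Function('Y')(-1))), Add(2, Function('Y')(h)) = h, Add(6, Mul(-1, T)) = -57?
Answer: Add(16149, Mul(186, I, Pow(15, Rational(1, 2)))) ≈ Add(16149., Mul(720.38, I))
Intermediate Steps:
T = 63 (T = Add(6, Mul(-1, -57)) = Add(6, 57) = 63)
Function('Y')(h) = Add(-2, h)
Function('q')(R) = Add(-279, Mul(93, Pow(Add(-79, R), Rational(1, 2)))) (Function('q')(R) = Mul(Add(63, 30), Add(Pow(Add(R, -79), Rational(1, 2)), Add(-2, -1))) = Mul(93, Add(Pow(Add(-79, R), Rational(1, 2)), -3)) = Mul(93, Add(-3, Pow(Add(-79, R), Rational(1, 2)))) = Add(-279, Mul(93, Pow(Add(-79, R), Rational(1, 2)))))
Function('B')(X) = Mul(3, Pow(X, 2)) (Function('B')(X) = Mul(Mul(-3, Pow(Mul(-1, Pow(X, -1)), -1)), X) = Mul(Mul(-3, Mul(-1, X)), X) = Mul(Mul(3, X), X) = Mul(3, Pow(X, 2)))
Add(Function('q')(19), Function('B')(74)) = Add(Add(-279, Mul(93, Pow(Add(-79, 19), Rational(1, 2)))), Mul(3, Pow(74, 2))) = Add(Add(-279, Mul(93, Pow(-60, Rational(1, 2)))), Mul(3, 5476)) = Add(Add(-279, Mul(93, Mul(2, I, Pow(15, Rational(1, 2))))), 16428) = Add(Add(-279, Mul(186, I, Pow(15, Rational(1, 2)))), 16428) = Add(16149, Mul(186, I, Pow(15, Rational(1, 2))))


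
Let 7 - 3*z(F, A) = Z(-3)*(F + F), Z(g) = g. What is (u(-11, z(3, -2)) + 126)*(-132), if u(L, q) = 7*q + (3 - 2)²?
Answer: -24464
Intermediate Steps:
z(F, A) = 7/3 + 2*F (z(F, A) = 7/3 - (-1)*(F + F) = 7/3 - (-1)*2*F = 7/3 - (-2)*F = 7/3 + 2*F)
u(L, q) = 1 + 7*q (u(L, q) = 7*q + 1² = 7*q + 1 = 1 + 7*q)
(u(-11, z(3, -2)) + 126)*(-132) = ((1 + 7*(7/3 + 2*3)) + 126)*(-132) = ((1 + 7*(7/3 + 6)) + 126)*(-132) = ((1 + 7*(25/3)) + 126)*(-132) = ((1 + 175/3) + 126)*(-132) = (178/3 + 126)*(-132) = (556/3)*(-132) = -24464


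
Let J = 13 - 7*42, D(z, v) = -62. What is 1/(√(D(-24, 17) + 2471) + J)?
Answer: -281/76552 - √2409/76552 ≈ -0.0043119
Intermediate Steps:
J = -281 (J = 13 - 294 = -281)
1/(√(D(-24, 17) + 2471) + J) = 1/(√(-62 + 2471) - 281) = 1/(√2409 - 281) = 1/(-281 + √2409)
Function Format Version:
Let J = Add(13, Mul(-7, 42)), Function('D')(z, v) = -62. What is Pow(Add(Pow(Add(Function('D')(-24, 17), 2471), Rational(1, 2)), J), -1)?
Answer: Add(Rational(-281, 76552), Mul(Rational(-1, 76552), Pow(2409, Rational(1, 2)))) ≈ -0.0043119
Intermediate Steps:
J = -281 (J = Add(13, -294) = -281)
Pow(Add(Pow(Add(Function('D')(-24, 17), 2471), Rational(1, 2)), J), -1) = Pow(Add(Pow(Add(-62, 2471), Rational(1, 2)), -281), -1) = Pow(Add(Pow(2409, Rational(1, 2)), -281), -1) = Pow(Add(-281, Pow(2409, Rational(1, 2))), -1)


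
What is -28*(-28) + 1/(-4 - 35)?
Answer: 30575/39 ≈ 783.97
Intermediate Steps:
-28*(-28) + 1/(-4 - 35) = 784 + 1/(-39) = 784 - 1/39 = 30575/39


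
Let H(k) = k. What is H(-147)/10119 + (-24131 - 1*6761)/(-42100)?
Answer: 25533954/35500825 ≈ 0.71925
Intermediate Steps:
H(-147)/10119 + (-24131 - 1*6761)/(-42100) = -147/10119 + (-24131 - 1*6761)/(-42100) = -147*1/10119 + (-24131 - 6761)*(-1/42100) = -49/3373 - 30892*(-1/42100) = -49/3373 + 7723/10525 = 25533954/35500825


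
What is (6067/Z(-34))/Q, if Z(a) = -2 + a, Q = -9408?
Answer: 6067/338688 ≈ 0.017913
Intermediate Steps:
(6067/Z(-34))/Q = (6067/(-2 - 34))/(-9408) = (6067/(-36))*(-1/9408) = (6067*(-1/36))*(-1/9408) = -6067/36*(-1/9408) = 6067/338688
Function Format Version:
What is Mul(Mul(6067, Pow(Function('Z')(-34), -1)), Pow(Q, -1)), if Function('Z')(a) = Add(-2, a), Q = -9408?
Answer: Rational(6067, 338688) ≈ 0.017913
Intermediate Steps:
Mul(Mul(6067, Pow(Function('Z')(-34), -1)), Pow(Q, -1)) = Mul(Mul(6067, Pow(Add(-2, -34), -1)), Pow(-9408, -1)) = Mul(Mul(6067, Pow(-36, -1)), Rational(-1, 9408)) = Mul(Mul(6067, Rational(-1, 36)), Rational(-1, 9408)) = Mul(Rational(-6067, 36), Rational(-1, 9408)) = Rational(6067, 338688)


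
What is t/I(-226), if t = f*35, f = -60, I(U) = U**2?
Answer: -525/12769 ≈ -0.041115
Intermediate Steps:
t = -2100 (t = -60*35 = -2100)
t/I(-226) = -2100/((-226)**2) = -2100/51076 = -2100*1/51076 = -525/12769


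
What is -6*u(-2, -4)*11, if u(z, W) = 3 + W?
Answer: 66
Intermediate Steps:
-6*u(-2, -4)*11 = -6*(3 - 4)*11 = -6*(-1)*11 = 6*11 = 66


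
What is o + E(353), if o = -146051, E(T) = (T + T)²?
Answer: 352385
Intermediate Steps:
E(T) = 4*T² (E(T) = (2*T)² = 4*T²)
o + E(353) = -146051 + 4*353² = -146051 + 4*124609 = -146051 + 498436 = 352385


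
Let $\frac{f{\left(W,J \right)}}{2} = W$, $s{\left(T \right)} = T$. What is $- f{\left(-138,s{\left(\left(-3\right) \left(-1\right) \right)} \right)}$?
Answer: $276$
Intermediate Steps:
$f{\left(W,J \right)} = 2 W$
$- f{\left(-138,s{\left(\left(-3\right) \left(-1\right) \right)} \right)} = - 2 \left(-138\right) = \left(-1\right) \left(-276\right) = 276$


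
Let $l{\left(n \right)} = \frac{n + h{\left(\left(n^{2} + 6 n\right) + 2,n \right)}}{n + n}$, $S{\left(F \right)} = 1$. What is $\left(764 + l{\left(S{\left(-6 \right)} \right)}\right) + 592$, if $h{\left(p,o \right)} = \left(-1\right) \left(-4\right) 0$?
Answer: $\frac{2713}{2} \approx 1356.5$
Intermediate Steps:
$h{\left(p,o \right)} = 0$ ($h{\left(p,o \right)} = 4 \cdot 0 = 0$)
$l{\left(n \right)} = \frac{1}{2}$ ($l{\left(n \right)} = \frac{n + 0}{n + n} = \frac{n}{2 n} = n \frac{1}{2 n} = \frac{1}{2}$)
$\left(764 + l{\left(S{\left(-6 \right)} \right)}\right) + 592 = \left(764 + \frac{1}{2}\right) + 592 = \frac{1529}{2} + 592 = \frac{2713}{2}$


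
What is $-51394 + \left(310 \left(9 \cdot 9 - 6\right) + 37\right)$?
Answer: $-28107$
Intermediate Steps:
$-51394 + \left(310 \left(9 \cdot 9 - 6\right) + 37\right) = -51394 + \left(310 \left(81 - 6\right) + 37\right) = -51394 + \left(310 \cdot 75 + 37\right) = -51394 + \left(23250 + 37\right) = -51394 + 23287 = -28107$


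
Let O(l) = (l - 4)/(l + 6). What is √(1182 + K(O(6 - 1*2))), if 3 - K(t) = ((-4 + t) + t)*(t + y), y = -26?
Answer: √1081 ≈ 32.879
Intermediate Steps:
O(l) = (-4 + l)/(6 + l)
K(t) = 3 - (-26 + t)*(-4 + 2*t) (K(t) = 3 - ((-4 + t) + t)*(t - 26) = 3 - (-4 + 2*t)*(-26 + t) = 3 - (-26 + t)*(-4 + 2*t))
√(1182 + K(O(6 - 1*2))) = √(1182 + (-101 - 2*(-4 + (6 - 1*2))²/(6 + (6 - 1*2))² + 56*((-4 + (6 - 1*2))/(6 + (6 - 1*2))))) = √(1182 + (-101 - 2*(-4 + (6 - 2))²/(6 + (6 - 2))² + 56*((-4 + (6 - 2))/(6 + (6 - 2))))) = √(1182 + (-101 - 2*(-4 + 4)²/(6 + 4)² + 56*((-4 + 4)/(6 + 4)))) = √(1182 + (-101 - 2*(0/10)² + 56*(0/10))) = √(1182 + (-101 - 2*((⅒)*0)² + 56*((⅒)*0))) = √(1182 + (-101 - 2*0² + 56*0)) = √(1182 + (-101 - 2*0 + 0)) = √(1182 + (-101 + 0 + 0)) = √(1182 - 101) = √1081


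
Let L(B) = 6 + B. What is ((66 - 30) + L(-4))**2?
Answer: 1444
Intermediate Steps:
((66 - 30) + L(-4))**2 = ((66 - 30) + (6 - 4))**2 = (36 + 2)**2 = 38**2 = 1444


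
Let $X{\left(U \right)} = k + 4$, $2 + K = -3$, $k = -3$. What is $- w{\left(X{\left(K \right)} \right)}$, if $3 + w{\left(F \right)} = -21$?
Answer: $24$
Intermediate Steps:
$K = -5$ ($K = -2 - 3 = -5$)
$X{\left(U \right)} = 1$ ($X{\left(U \right)} = -3 + 4 = 1$)
$w{\left(F \right)} = -24$ ($w{\left(F \right)} = -3 - 21 = -24$)
$- w{\left(X{\left(K \right)} \right)} = \left(-1\right) \left(-24\right) = 24$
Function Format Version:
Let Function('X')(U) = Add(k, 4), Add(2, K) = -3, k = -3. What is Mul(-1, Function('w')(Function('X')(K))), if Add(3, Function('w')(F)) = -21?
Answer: 24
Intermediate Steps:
K = -5 (K = Add(-2, -3) = -5)
Function('X')(U) = 1 (Function('X')(U) = Add(-3, 4) = 1)
Function('w')(F) = -24 (Function('w')(F) = Add(-3, -21) = -24)
Mul(-1, Function('w')(Function('X')(K))) = Mul(-1, -24) = 24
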